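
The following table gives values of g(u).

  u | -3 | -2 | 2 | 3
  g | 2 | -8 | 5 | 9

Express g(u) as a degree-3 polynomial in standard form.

Newton's divided differences:
g[-3,-2] = (-8 - 2) / (-2 - (-3)) = -10
g[-2,2] = (5 - (-8)) / (2 - (-2)) = 13/4
g[2,3] = (9 - 5) / (3 - 2) = 4
g[-3,-2,2] = (13/4 - (-10)) / (2 - (-3)) = 53/20
g[-2,2,3] = (4 - 13/4) / (3 - (-2)) = 3/20
g[-3,-2,2,3] = (3/20 - 53/20) / (3 - (-3)) = -5/12
g(u) = 2 + (-10)·(u + 3) + (53/20)·(u + 3)(u + 2) + (-5/12)·(u + 3)(u + 2)(u - 2)
Expanding: g(u) = -(5/12)u^3 + (7/5)u^2 + (59/12)u - 71/10

g(u) = -(5/12)u^3 + (7/5)u^2 + (59/12)u - 71/10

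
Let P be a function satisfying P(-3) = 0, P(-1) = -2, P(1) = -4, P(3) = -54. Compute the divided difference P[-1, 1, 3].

-6

P[-1,1] = (-4 - (-2)) / (1 - (-1)) = -1
P[1,3] = (-54 - (-4)) / (3 - 1) = -25
P[-1,1,3] = (-25 - (-1)) / (3 - (-1)) = -6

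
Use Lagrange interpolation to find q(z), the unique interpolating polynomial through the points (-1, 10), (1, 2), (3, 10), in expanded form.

q(z) = 2z^2 - 4z + 4

Build the Lagrange basis polynomials:
L_0(z) = (z - 1)(z - 3) / [8] = (1/8)z^2 - (1/2)z + 3/8
L_1(z) = (z + 1)(z - 3) / [-4] = -(1/4)z^2 + (1/2)z + 3/4
L_2(z) = (z + 1)(z - 1) / [8] = (1/8)z^2 - 1/8
q(z) = 10·L_0 + 2·L_1 + 10·L_2
  10·L_0(z) = (5/4)z^2 - 5z + 15/4
  2·L_1(z) = -(1/2)z^2 + z + 3/2
  10·L_2(z) = (5/4)z^2 - 5/4
Adding term by term: 2z^2 - 4z + 4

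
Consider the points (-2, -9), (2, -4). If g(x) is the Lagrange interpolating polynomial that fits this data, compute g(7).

L_0(7) = (5)/[(-4)] = -5/4
L_1(7) = (9)/[(4)] = 9/4
Sum: (-9)·(-5/4) + (-4)·(9/4) = 9/4

9/4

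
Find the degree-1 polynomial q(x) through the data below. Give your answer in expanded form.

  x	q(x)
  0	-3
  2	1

q(x) = 2x - 3

L_0(x) = (x - 2) / [-2] = -(1/2)x + 1
L_1(x) = x / [2] = (1/2)x
q(x) = (-3)·L_0 + 1·L_1
  (-3)·L_0(x) = (3/2)x - 3
  1·L_1(x) = (1/2)x
Adding term by term: 2x - 3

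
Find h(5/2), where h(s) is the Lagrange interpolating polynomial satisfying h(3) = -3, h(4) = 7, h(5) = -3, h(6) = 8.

L_0(5/2) = (-3/2)·(-5/2)·(-7/2)/[(-1)·(-2)·(-3)] = 35/16
L_1(5/2) = (-1/2)·(-5/2)·(-7/2)/[(1)·(-1)·(-2)] = -35/16
L_2(5/2) = (-1/2)·(-3/2)·(-7/2)/[(2)·(1)·(-1)] = 21/16
L_3(5/2) = (-1/2)·(-3/2)·(-5/2)/[(3)·(2)·(1)] = -5/16
Sum: (-3)·(35/16) + 7·(-35/16) + (-3)·(21/16) + 8·(-5/16) = -453/16

-453/16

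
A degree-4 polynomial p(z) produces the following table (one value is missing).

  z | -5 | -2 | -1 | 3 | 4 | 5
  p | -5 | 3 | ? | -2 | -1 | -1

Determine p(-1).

The 5 known values determine p uniquely (degree ≤ 4).
L_0(-1) = (1)·(-4)·(-5)·(-6)/[(-3)·(-8)·(-9)·(-10)] = -1/18
L_1(-1) = (4)·(-4)·(-5)·(-6)/[(3)·(-5)·(-6)·(-7)] = 16/21
L_2(-1) = (4)·(1)·(-5)·(-6)/[(8)·(5)·(-1)·(-2)] = 3/2
L_3(-1) = (4)·(1)·(-4)·(-6)/[(9)·(6)·(1)·(-1)] = -16/9
L_4(-1) = (4)·(1)·(-4)·(-5)/[(10)·(7)·(2)·(1)] = 4/7
Sum: (-5)·(-1/18) + 3·(16/21) + (-2)·(3/2) + (-1)·(-16/9) + (-1)·(4/7) = 97/126

97/126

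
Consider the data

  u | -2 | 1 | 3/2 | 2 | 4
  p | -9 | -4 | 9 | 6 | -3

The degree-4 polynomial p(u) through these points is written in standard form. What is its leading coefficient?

The leading coefficient equals the top divided difference p[-2,1,3/2,2,4].
p[-2,1] = (-4 - (-9)) / (1 - (-2)) = 5/3
p[1,3/2] = (9 - (-4)) / (3/2 - 1) = 26
p[3/2,2] = (6 - 9) / (2 - 3/2) = -6
p[2,4] = (-3 - 6) / (4 - 2) = -9/2
p[-2,1,3/2] = (26 - 5/3) / (3/2 - (-2)) = 146/21
p[1,3/2,2] = (-6 - 26) / (2 - 1) = -32
p[3/2,2,4] = (-9/2 - (-6)) / (4 - 3/2) = 3/5
p[-2,1,3/2,2] = (-32 - 146/21) / (2 - (-2)) = -409/42
p[1,3/2,2,4] = (3/5 - (-32)) / (4 - 1) = 163/15
p[-2,1,3/2,2,4] = (163/15 - (-409/42)) / (4 - (-2)) = 4327/1260

4327/1260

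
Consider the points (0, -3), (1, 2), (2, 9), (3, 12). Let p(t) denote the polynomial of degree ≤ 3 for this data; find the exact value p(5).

L_0(5) = (4)·(3)·(2)/[(-1)·(-2)·(-3)] = -4
L_1(5) = (5)·(3)·(2)/[(1)·(-1)·(-2)] = 15
L_2(5) = (5)·(4)·(2)/[(2)·(1)·(-1)] = -20
L_3(5) = (5)·(4)·(3)/[(3)·(2)·(1)] = 10
Sum: (-3)·(-4) + 2·(15) + 9·(-20) + 12·(10) = -18

-18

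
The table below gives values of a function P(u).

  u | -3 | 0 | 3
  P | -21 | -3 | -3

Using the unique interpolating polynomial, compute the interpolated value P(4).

-7

Using Newton's divided-difference form:
P[-3,0] = (-3 - (-21)) / (0 - (-3)) = 6
P[0,3] = (-3 - (-3)) / (3 - 0) = 0
P[-3,0,3] = (0 - 6) / (3 - (-3)) = -1
P(4) = -21 + 6·(7) + (-1)·(7)·(4) = -7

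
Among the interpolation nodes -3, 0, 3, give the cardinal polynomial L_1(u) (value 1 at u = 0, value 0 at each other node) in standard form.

L_1(u) = -(1/9)u^2 + 1

L_1(u) = (u + 3)(u - 3) / [(3)·(-3)]
       = (u^2 - 9) / (-9)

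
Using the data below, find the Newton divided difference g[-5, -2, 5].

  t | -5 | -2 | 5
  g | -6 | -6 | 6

g[-5,-2] = (-6 - (-6)) / (-2 - (-5)) = 0
g[-2,5] = (6 - (-6)) / (5 - (-2)) = 12/7
g[-5,-2,5] = (12/7 - 0) / (5 - (-5)) = 6/35

6/35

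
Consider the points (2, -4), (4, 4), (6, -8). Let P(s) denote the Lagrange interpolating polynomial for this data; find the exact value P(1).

Evaluate each Lagrange basis at s = 1:
L_0(1) = (-3)·(-5)/[(-2)·(-4)] = 15/8
L_1(1) = (-1)·(-5)/[(2)·(-2)] = -5/4
L_2(1) = (-1)·(-3)/[(4)·(2)] = 3/8
Sum: (-4)·(15/8) + 4·(-5/4) + (-8)·(3/8) = -31/2

-31/2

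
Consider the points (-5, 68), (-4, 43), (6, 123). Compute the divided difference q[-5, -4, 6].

3

q[-5,-4] = (43 - 68) / (-4 - (-5)) = -25
q[-4,6] = (123 - 43) / (6 - (-4)) = 8
q[-5,-4,6] = (8 - (-25)) / (6 - (-5)) = 3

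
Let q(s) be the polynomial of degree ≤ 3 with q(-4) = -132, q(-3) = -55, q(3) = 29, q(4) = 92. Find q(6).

Evaluate each Lagrange basis at s = 6:
L_0(6) = (9)·(3)·(2)/[(-1)·(-7)·(-8)] = -27/28
L_1(6) = (10)·(3)·(2)/[(1)·(-6)·(-7)] = 10/7
L_2(6) = (10)·(9)·(2)/[(7)·(6)·(-1)] = -30/7
L_3(6) = (10)·(9)·(3)/[(8)·(7)·(1)] = 135/28
Sum: (-132)·(-27/28) + (-55)·(10/7) + 29·(-30/7) + 92·(135/28) = 368

368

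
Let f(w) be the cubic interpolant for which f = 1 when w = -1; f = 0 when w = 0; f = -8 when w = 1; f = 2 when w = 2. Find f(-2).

-30

L_0(-2) = (-2)·(-3)·(-4)/[(-1)·(-2)·(-3)] = 4
L_1(-2) = (-1)·(-3)·(-4)/[(1)·(-1)·(-2)] = -6
L_2(-2) = (-1)·(-2)·(-4)/[(2)·(1)·(-1)] = 4
L_3(-2) = (-1)·(-2)·(-3)/[(3)·(2)·(1)] = -1
Sum: 1·(4) + 0 + (-8)·(4) + 2·(-1) = -30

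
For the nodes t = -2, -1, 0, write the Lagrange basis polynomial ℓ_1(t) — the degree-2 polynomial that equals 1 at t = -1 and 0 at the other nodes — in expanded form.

ℓ_1(t) = (t + 2)t / [(1)·(-1)]
       = (t^2 + 2t) / (-1)

ℓ_1(t) = -t^2 - 2t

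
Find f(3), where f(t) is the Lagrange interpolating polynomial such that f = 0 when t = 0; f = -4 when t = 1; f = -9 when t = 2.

Evaluate each Lagrange basis at t = 3:
L_0(3) = (2)·(1)/[(-1)·(-2)] = 1
L_1(3) = (3)·(1)/[(1)·(-1)] = -3
L_2(3) = (3)·(2)/[(2)·(1)] = 3
Sum: 0 + (-4)·(-3) + (-9)·(3) = -15

-15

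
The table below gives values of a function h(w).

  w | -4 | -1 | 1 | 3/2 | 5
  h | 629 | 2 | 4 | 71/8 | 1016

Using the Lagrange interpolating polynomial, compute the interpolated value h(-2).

43

L_0(-2) = (-1)·(-3)·(-7/2)·(-7)/[(-3)·(-5)·(-11/2)·(-9)] = 49/495
L_1(-2) = (2)·(-3)·(-7/2)·(-7)/[(3)·(-2)·(-5/2)·(-6)] = 49/30
L_2(-2) = (2)·(-1)·(-7/2)·(-7)/[(5)·(2)·(-1/2)·(-4)] = -49/20
L_3(-2) = (2)·(-1)·(-3)·(-7)/[(11/2)·(5/2)·(1/2)·(-7/2)] = 96/55
L_4(-2) = (2)·(-1)·(-3)·(-7/2)/[(9)·(6)·(4)·(7/2)] = -1/36
Sum: 629·(49/495) + 2·(49/30) + 4·(-49/20) + 71/8·(96/55) + 1016·(-1/36) = 43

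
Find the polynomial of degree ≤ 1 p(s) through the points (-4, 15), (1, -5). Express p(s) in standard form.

L_0(s) = (s - 1) / [-5] = -(1/5)s + 1/5
L_1(s) = (s + 4) / [5] = (1/5)s + 4/5
p(s) = 15·L_0 + (-5)·L_1
  15·L_0(s) = -3s + 3
  (-5)·L_1(s) = -s - 4
Adding term by term: -4s - 1

p(s) = -4s - 1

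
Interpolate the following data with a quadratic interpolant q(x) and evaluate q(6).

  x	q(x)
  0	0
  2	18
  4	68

150

Evaluate each Lagrange basis at x = 6:
L_0(6) = (4)·(2)/[(-2)·(-4)] = 1
L_1(6) = (6)·(2)/[(2)·(-2)] = -3
L_2(6) = (6)·(4)/[(4)·(2)] = 3
Sum: 0 + 18·(-3) + 68·(3) = 150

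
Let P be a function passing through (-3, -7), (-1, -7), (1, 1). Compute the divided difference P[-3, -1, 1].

1

P[-3,-1] = (-7 - (-7)) / (-1 - (-3)) = 0
P[-1,1] = (1 - (-7)) / (1 - (-1)) = 4
P[-3,-1,1] = (4 - 0) / (1 - (-3)) = 1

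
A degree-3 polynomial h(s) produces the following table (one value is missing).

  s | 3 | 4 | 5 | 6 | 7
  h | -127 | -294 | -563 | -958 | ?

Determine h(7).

-1503

The 4 known values determine h uniquely (degree ≤ 3).
L_0(7) = (3)·(2)·(1)/[(-1)·(-2)·(-3)] = -1
L_1(7) = (4)·(2)·(1)/[(1)·(-1)·(-2)] = 4
L_2(7) = (4)·(3)·(1)/[(2)·(1)·(-1)] = -6
L_3(7) = (4)·(3)·(2)/[(3)·(2)·(1)] = 4
Sum: (-127)·(-1) + (-294)·(4) + (-563)·(-6) + (-958)·(4) = -1503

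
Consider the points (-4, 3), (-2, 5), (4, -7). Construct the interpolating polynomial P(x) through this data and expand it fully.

L_0(x) = (x + 2)(x - 4) / [16] = (1/16)x^2 - (1/8)x - 1/2
L_1(x) = (x + 4)(x - 4) / [-12] = -(1/12)x^2 + 4/3
L_2(x) = (x + 4)(x + 2) / [48] = (1/48)x^2 + (1/8)x + 1/6
P(x) = 3·L_0 + 5·L_1 + (-7)·L_2
  3·L_0(x) = (3/16)x^2 - (3/8)x - 3/2
  5·L_1(x) = -(5/12)x^2 + 20/3
  (-7)·L_2(x) = -(7/48)x^2 - (7/8)x - 7/6
Adding term by term: -(3/8)x^2 - (5/4)x + 4

P(x) = -(3/8)x^2 - (5/4)x + 4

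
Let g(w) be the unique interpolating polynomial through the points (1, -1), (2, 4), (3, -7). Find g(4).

-34

Using Newton's divided-difference form:
g[1,2] = (4 - (-1)) / (2 - 1) = 5
g[2,3] = (-7 - 4) / (3 - 2) = -11
g[1,2,3] = (-11 - 5) / (3 - 1) = -8
g(4) = -1 + 5·(3) + (-8)·(3)·(2) = -34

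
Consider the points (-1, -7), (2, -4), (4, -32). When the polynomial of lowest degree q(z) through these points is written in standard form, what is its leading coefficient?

-3

The leading coefficient equals the top divided difference q[-1,2,4].
q[-1,2] = (-4 - (-7)) / (2 - (-1)) = 1
q[2,4] = (-32 - (-4)) / (4 - 2) = -14
q[-1,2,4] = (-14 - 1) / (4 - (-1)) = -3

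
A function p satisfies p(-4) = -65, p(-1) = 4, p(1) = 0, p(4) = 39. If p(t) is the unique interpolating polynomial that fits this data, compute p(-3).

L_0(-3) = (-2)·(-4)·(-7)/[(-3)·(-5)·(-8)] = 7/15
L_1(-3) = (1)·(-4)·(-7)/[(3)·(-2)·(-5)] = 14/15
L_2(-3) = (1)·(-2)·(-7)/[(5)·(2)·(-3)] = -7/15
L_3(-3) = (1)·(-2)·(-4)/[(8)·(5)·(3)] = 1/15
Sum: (-65)·(7/15) + 4·(14/15) + 0 + 39·(1/15) = -24

-24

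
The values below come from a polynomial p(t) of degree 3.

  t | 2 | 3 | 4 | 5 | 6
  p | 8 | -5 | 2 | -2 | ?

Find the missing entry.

The 4 known values determine p uniquely (degree ≤ 3).
Evaluate each Lagrange basis at t = 6:
L_0(6) = (3)·(2)·(1)/[(-1)·(-2)·(-3)] = -1
L_1(6) = (4)·(2)·(1)/[(1)·(-1)·(-2)] = 4
L_2(6) = (4)·(3)·(1)/[(2)·(1)·(-1)] = -6
L_3(6) = (4)·(3)·(2)/[(3)·(2)·(1)] = 4
Sum: 8·(-1) + (-5)·(4) + 2·(-6) + (-2)·(4) = -48

-48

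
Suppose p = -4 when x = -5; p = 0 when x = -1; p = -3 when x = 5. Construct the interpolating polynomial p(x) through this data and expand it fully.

p(x) = -(3/20)x^2 + (1/10)x + 1/4

L_0(x) = (x + 1)(x - 5) / [40] = (1/40)x^2 - (1/10)x - 1/8
L_1(x) = (x + 5)(x - 5) / [-24] = -(1/24)x^2 + 25/24
L_2(x) = (x + 5)(x + 1) / [60] = (1/60)x^2 + (1/10)x + 1/12
p(x) = (-4)·L_0 + 0·L_1 + (-3)·L_2
  (-4)·L_0(x) = -(1/10)x^2 + (2/5)x + 1/2
  0·L_1(x) = 0
  (-3)·L_2(x) = -(1/20)x^2 - (3/10)x - 1/4
Adding term by term: -(3/20)x^2 + (1/10)x + 1/4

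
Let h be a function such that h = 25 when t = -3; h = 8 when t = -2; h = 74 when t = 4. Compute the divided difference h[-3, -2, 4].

h[-3,-2] = (8 - 25) / (-2 - (-3)) = -17
h[-2,4] = (74 - 8) / (4 - (-2)) = 11
h[-3,-2,4] = (11 - (-17)) / (4 - (-3)) = 4

4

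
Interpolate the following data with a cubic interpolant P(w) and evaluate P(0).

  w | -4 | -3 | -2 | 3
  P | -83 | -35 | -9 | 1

1

Evaluate each Lagrange basis at w = 0:
L_0(0) = (3)·(2)·(-3)/[(-1)·(-2)·(-7)] = 9/7
L_1(0) = (4)·(2)·(-3)/[(1)·(-1)·(-6)] = -4
L_2(0) = (4)·(3)·(-3)/[(2)·(1)·(-5)] = 18/5
L_3(0) = (4)·(3)·(2)/[(7)·(6)·(5)] = 4/35
Sum: (-83)·(9/7) + (-35)·(-4) + (-9)·(18/5) + 1·(4/35) = 1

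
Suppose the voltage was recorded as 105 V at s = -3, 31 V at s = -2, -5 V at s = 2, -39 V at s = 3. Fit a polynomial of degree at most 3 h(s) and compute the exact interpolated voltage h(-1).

Using Newton's divided-difference form:
h[-3,-2] = (31 - 105) / (-2 - (-3)) = -74
h[-2,2] = (-5 - 31) / (2 - (-2)) = -9
h[2,3] = (-39 - (-5)) / (3 - 2) = -34
h[-3,-2,2] = (-9 - (-74)) / (2 - (-3)) = 13
h[-2,2,3] = (-34 - (-9)) / (3 - (-2)) = -5
h[-3,-2,2,3] = (-5 - 13) / (3 - (-3)) = -3
h(-1) = 105 + (-74)·(2) + 13·(2)·(1) + (-3)·(2)·(1)·(-3) = 1

1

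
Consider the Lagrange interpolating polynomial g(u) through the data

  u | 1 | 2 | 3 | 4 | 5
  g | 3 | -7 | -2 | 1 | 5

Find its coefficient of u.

-316/3

Build the Lagrange basis polynomials:
L_0(u) = (u - 2)(u - 3)(u - 4)(u - 5) / [24] = (1/24)u^4 - (7/12)u^3 + (71/24)u^2 - (77/12)u + 5
L_1(u) = (u - 1)(u - 3)(u - 4)(u - 5) / [-6] = -(1/6)u^4 + (13/6)u^3 - (59/6)u^2 + (107/6)u - 10
L_2(u) = (u - 1)(u - 2)(u - 4)(u - 5) / [4] = (1/4)u^4 - 3u^3 + (49/4)u^2 - (39/2)u + 10
L_3(u) = (u - 1)(u - 2)(u - 3)(u - 5) / [-6] = -(1/6)u^4 + (11/6)u^3 - (41/6)u^2 + (61/6)u - 5
L_4(u) = (u - 1)(u - 2)(u - 3)(u - 4) / [24] = (1/24)u^4 - (5/12)u^3 + (35/24)u^2 - (25/12)u + 1
g(u) = 3·L_0 + (-7)·L_1 + (-2)·L_2 + 1·L_3 + 5·L_4
Only the coefficient of u is needed; take it from each L_i and combine:
3·(-77/12) + (-7)·(107/6) + (-2)·(-39/2) + 1·(61/6) + 5·(-25/12) = -316/3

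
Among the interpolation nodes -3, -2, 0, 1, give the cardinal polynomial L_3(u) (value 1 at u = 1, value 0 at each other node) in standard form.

L_3(u) = (u + 3)(u + 2)u / [(4)·(3)·(1)]
       = (u^3 + 5u^2 + 6u) / (12)

L_3(u) = (1/12)u^3 + (5/12)u^2 + (1/2)u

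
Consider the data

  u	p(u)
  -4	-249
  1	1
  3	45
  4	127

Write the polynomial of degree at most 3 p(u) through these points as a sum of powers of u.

L_0(u) = (u - 1)(u - 3)(u - 4) / [-280] = -(1/280)u^3 + (1/35)u^2 - (19/280)u + 3/70
L_1(u) = (u + 4)(u - 3)(u - 4) / [30] = (1/30)u^3 - (1/10)u^2 - (8/15)u + 8/5
L_2(u) = (u + 4)(u - 1)(u - 4) / [-14] = -(1/14)u^3 + (1/14)u^2 + (8/7)u - 8/7
L_3(u) = (u + 4)(u - 1)(u - 3) / [24] = (1/24)u^3 - (13/24)u + 1/2
p(u) = (-249)·L_0 + 1·L_1 + 45·L_2 + 127·L_3
  (-249)·L_0(u) = (249/280)u^3 - (249/35)u^2 + (4731/280)u - 747/70
  1·L_1(u) = (1/30)u^3 - (1/10)u^2 - (8/15)u + 8/5
  45·L_2(u) = -(45/14)u^3 + (45/14)u^2 + (360/7)u - 360/7
  127·L_3(u) = (127/24)u^3 - (1651/24)u + 127/2
Adding term by term: 3u^3 - 4u^2 - u + 3

p(u) = 3u^3 - 4u^2 - u + 3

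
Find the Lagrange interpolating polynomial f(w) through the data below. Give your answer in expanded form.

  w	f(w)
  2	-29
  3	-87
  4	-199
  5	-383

f(w) = -3w^3 - w - 3

Build the Lagrange basis polynomials:
L_0(w) = (w - 3)(w - 4)(w - 5) / [-6] = -(1/6)w^3 + 2w^2 - (47/6)w + 10
L_1(w) = (w - 2)(w - 4)(w - 5) / [2] = (1/2)w^3 - (11/2)w^2 + 19w - 20
L_2(w) = (w - 2)(w - 3)(w - 5) / [-2] = -(1/2)w^3 + 5w^2 - (31/2)w + 15
L_3(w) = (w - 2)(w - 3)(w - 4) / [6] = (1/6)w^3 - (3/2)w^2 + (13/3)w - 4
f(w) = (-29)·L_0 + (-87)·L_1 + (-199)·L_2 + (-383)·L_3
  (-29)·L_0(w) = (29/6)w^3 - 58w^2 + (1363/6)w - 290
  (-87)·L_1(w) = -(87/2)w^3 + (957/2)w^2 - 1653w + 1740
  (-199)·L_2(w) = (199/2)w^3 - 995w^2 + (6169/2)w - 2985
  (-383)·L_3(w) = -(383/6)w^3 + (1149/2)w^2 - (4979/3)w + 1532
Adding term by term: -3w^3 - w - 3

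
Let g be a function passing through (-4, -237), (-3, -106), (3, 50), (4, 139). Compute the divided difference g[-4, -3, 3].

-15

g[-4,-3] = (-106 - (-237)) / (-3 - (-4)) = 131
g[-3,3] = (50 - (-106)) / (3 - (-3)) = 26
g[-4,-3,3] = (26 - 131) / (3 - (-4)) = -15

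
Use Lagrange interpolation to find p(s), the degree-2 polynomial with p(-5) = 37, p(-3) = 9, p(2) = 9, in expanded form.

Build the Lagrange basis polynomials:
L_0(s) = (s + 3)(s - 2) / [14] = (1/14)s^2 + (1/14)s - 3/7
L_1(s) = (s + 5)(s - 2) / [-10] = -(1/10)s^2 - (3/10)s + 1
L_2(s) = (s + 5)(s + 3) / [35] = (1/35)s^2 + (8/35)s + 3/7
p(s) = 37·L_0 + 9·L_1 + 9·L_2
  37·L_0(s) = (37/14)s^2 + (37/14)s - 111/7
  9·L_1(s) = -(9/10)s^2 - (27/10)s + 9
  9·L_2(s) = (9/35)s^2 + (72/35)s + 27/7
Adding term by term: 2s^2 + 2s - 3

p(s) = 2s^2 + 2s - 3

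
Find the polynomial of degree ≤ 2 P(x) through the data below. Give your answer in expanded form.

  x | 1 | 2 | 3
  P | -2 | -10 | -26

Build the Lagrange basis polynomials:
L_0(x) = (x - 2)(x - 3) / [2] = (1/2)x^2 - (5/2)x + 3
L_1(x) = (x - 1)(x - 3) / [-1] = -x^2 + 4x - 3
L_2(x) = (x - 1)(x - 2) / [2] = (1/2)x^2 - (3/2)x + 1
P(x) = (-2)·L_0 + (-10)·L_1 + (-26)·L_2
  (-2)·L_0(x) = -x^2 + 5x - 6
  (-10)·L_1(x) = 10x^2 - 40x + 30
  (-26)·L_2(x) = -13x^2 + 39x - 26
Adding term by term: -4x^2 + 4x - 2

P(x) = -4x^2 + 4x - 2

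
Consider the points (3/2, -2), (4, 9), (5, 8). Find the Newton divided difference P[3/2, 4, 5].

P[3/2,4] = (9 - (-2)) / (4 - 3/2) = 22/5
P[4,5] = (8 - 9) / (5 - 4) = -1
P[3/2,4,5] = (-1 - 22/5) / (5 - 3/2) = -54/35

-54/35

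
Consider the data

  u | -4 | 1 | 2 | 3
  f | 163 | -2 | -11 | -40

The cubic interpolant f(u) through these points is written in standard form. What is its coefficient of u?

Build the Lagrange basis polynomials:
L_0(u) = (u - 1)(u - 2)(u - 3) / [-210] = -(1/210)u^3 + (1/35)u^2 - (11/210)u + 1/35
L_1(u) = (u + 4)(u - 2)(u - 3) / [10] = (1/10)u^3 - (1/10)u^2 - (7/5)u + 12/5
L_2(u) = (u + 4)(u - 1)(u - 3) / [-6] = -(1/6)u^3 + (13/6)u - 2
L_3(u) = (u + 4)(u - 1)(u - 2) / [14] = (1/14)u^3 + (1/14)u^2 - (5/7)u + 4/7
f(u) = 163·L_0 + (-2)·L_1 + (-11)·L_2 + (-40)·L_3
Only the coefficient of u is needed; take it from each L_i and combine:
163·(-11/210) + (-2)·(-7/5) + (-11)·(13/6) + (-40)·(-5/7) = -1

-1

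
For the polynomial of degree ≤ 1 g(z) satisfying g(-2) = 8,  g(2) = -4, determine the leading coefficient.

-3

The leading coefficient equals the top divided difference g[-2,2].
g[-2,2] = (-4 - 8) / (2 - (-2)) = -3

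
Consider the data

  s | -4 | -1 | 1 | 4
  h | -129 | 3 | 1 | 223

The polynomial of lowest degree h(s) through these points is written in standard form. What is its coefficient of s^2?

L_0(s) = (s + 1)(s - 1)(s - 4) / [-120] = -(1/120)s^3 + (1/30)s^2 + (1/120)s - 1/30
L_1(s) = (s + 4)(s - 1)(s - 4) / [30] = (1/30)s^3 - (1/30)s^2 - (8/15)s + 8/15
L_2(s) = (s + 4)(s + 1)(s - 4) / [-30] = -(1/30)s^3 - (1/30)s^2 + (8/15)s + 8/15
L_3(s) = (s + 4)(s + 1)(s - 1) / [120] = (1/120)s^3 + (1/30)s^2 - (1/120)s - 1/30
h(s) = (-129)·L_0 + 3·L_1 + 1·L_2 + 223·L_3
Only the coefficient of s^2 is needed; take it from each L_i and combine:
(-129)·(1/30) + 3·(-1/30) + 1·(-1/30) + 223·(1/30) = 3

3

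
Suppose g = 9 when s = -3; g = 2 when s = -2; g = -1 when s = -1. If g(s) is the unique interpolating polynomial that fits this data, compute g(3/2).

Evaluate each Lagrange basis at s = 3/2:
L_0(3/2) = (7/2)·(5/2)/[(-1)·(-2)] = 35/8
L_1(3/2) = (9/2)·(5/2)/[(1)·(-1)] = -45/4
L_2(3/2) = (9/2)·(7/2)/[(2)·(1)] = 63/8
Sum: 9·(35/8) + 2·(-45/4) + (-1)·(63/8) = 9

9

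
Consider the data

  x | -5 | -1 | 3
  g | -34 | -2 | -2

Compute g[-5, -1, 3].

g[-5,-1] = (-2 - (-34)) / (-1 - (-5)) = 8
g[-1,3] = (-2 - (-2)) / (3 - (-1)) = 0
g[-5,-1,3] = (0 - 8) / (3 - (-5)) = -1

-1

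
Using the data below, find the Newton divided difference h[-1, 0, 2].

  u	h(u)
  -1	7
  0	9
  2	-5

h[-1,0] = (9 - 7) / (0 - (-1)) = 2
h[0,2] = (-5 - 9) / (2 - 0) = -7
h[-1,0,2] = (-7 - 2) / (2 - (-1)) = -3

-3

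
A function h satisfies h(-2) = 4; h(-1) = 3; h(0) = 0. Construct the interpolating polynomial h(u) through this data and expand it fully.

h(u) = -u^2 - 4u

Newton's divided differences:
h[-2,-1] = (3 - 4) / (-1 - (-2)) = -1
h[-1,0] = (0 - 3) / (0 - (-1)) = -3
h[-2,-1,0] = (-3 - (-1)) / (0 - (-2)) = -1
h(u) = 4 + (-1)·(u + 2) + (-1)·(u + 2)(u + 1)
Expanding: h(u) = -u^2 - 4u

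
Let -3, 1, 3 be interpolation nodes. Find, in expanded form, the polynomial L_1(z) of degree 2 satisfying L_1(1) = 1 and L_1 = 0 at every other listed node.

L_1(z) = -(1/8)z^2 + 9/8

L_1(z) = (z + 3)(z - 3) / [(4)·(-2)]
       = (z^2 - 9) / (-8)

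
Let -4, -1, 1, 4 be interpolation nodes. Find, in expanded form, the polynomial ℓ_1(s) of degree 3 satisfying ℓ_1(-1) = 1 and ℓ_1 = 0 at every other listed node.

ℓ_1(s) = (s + 4)(s - 1)(s - 4) / [(3)·(-2)·(-5)]
       = (s^3 - s^2 - 16s + 16) / (30)

ℓ_1(s) = (1/30)s^3 - (1/30)s^2 - (8/15)s + 8/15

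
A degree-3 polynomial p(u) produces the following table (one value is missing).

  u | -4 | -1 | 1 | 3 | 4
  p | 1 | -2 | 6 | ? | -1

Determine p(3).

The 4 known values determine p uniquely (degree ≤ 3).
L_0(3) = (4)·(2)·(-1)/[(-3)·(-5)·(-8)] = 1/15
L_1(3) = (7)·(2)·(-1)/[(3)·(-2)·(-5)] = -7/15
L_2(3) = (7)·(4)·(-1)/[(5)·(2)·(-3)] = 14/15
L_3(3) = (7)·(4)·(2)/[(8)·(5)·(3)] = 7/15
Sum: 1·(1/15) + (-2)·(-7/15) + 6·(14/15) + (-1)·(7/15) = 92/15

92/15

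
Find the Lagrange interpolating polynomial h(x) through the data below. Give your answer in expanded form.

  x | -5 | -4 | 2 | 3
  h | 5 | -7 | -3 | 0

L_0(x) = (x + 4)(x - 2)(x - 3) / [-56] = -(1/56)x^3 + (1/56)x^2 + (1/4)x - 3/7
L_1(x) = (x + 5)(x - 2)(x - 3) / [42] = (1/42)x^3 - (19/42)x + 5/7
L_2(x) = (x + 5)(x + 4)(x - 3) / [-42] = -(1/42)x^3 - (1/7)x^2 + (1/6)x + 10/7
L_3(x) = (x + 5)(x + 4)(x - 2) / [56] = (1/56)x^3 + (1/8)x^2 + (1/28)x - 5/7
h(x) = 5·L_0 + (-7)·L_1 + (-3)·L_2 + 0·L_3
  5·L_0(x) = -(5/56)x^3 + (5/56)x^2 + (5/4)x - 15/7
  (-7)·L_1(x) = -(1/6)x^3 + (19/6)x - 5
  (-3)·L_2(x) = (1/14)x^3 + (3/7)x^2 - (1/2)x - 30/7
  0·L_3(x) = 0
Adding term by term: -(31/168)x^3 + (29/56)x^2 + (47/12)x - 80/7

h(x) = -(31/168)x^3 + (29/56)x^2 + (47/12)x - 80/7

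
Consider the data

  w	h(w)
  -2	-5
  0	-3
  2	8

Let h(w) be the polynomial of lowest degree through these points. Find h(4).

Using Newton's divided-difference form:
h[-2,0] = (-3 - (-5)) / (0 - (-2)) = 1
h[0,2] = (8 - (-3)) / (2 - 0) = 11/2
h[-2,0,2] = (11/2 - 1) / (2 - (-2)) = 9/8
h(4) = -5 + 1·(6) + (9/8)·(6)·(4) = 28

28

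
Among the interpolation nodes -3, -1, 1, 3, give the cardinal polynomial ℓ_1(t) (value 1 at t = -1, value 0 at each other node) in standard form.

ℓ_1(t) = (1/16)t^3 - (1/16)t^2 - (9/16)t + 9/16

ℓ_1(t) = (t + 3)(t - 1)(t - 3) / [(2)·(-2)·(-4)]
       = (t^3 - t^2 - 9t + 9) / (16)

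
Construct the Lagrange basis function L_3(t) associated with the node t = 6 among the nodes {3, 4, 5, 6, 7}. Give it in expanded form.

L_3(t) = (t - 3)(t - 4)(t - 5)(t - 7) / [(3)·(2)·(1)·(-1)]
       = (t^4 - 19t^3 + 131t^2 - 389t + 420) / (-6)

L_3(t) = -(1/6)t^4 + (19/6)t^3 - (131/6)t^2 + (389/6)t - 70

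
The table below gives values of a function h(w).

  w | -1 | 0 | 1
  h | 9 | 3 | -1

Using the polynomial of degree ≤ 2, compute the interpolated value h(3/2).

L_0(3/2) = (3/2)·(1/2)/[(-1)·(-2)] = 3/8
L_1(3/2) = (5/2)·(1/2)/[(1)·(-1)] = -5/4
L_2(3/2) = (5/2)·(3/2)/[(2)·(1)] = 15/8
Sum: 9·(3/8) + 3·(-5/4) + (-1)·(15/8) = -9/4

-9/4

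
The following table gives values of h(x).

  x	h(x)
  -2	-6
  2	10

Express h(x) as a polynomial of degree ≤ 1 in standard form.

L_0(x) = (x - 2) / [-4] = -(1/4)x + 1/2
L_1(x) = (x + 2) / [4] = (1/4)x + 1/2
h(x) = (-6)·L_0 + 10·L_1
  (-6)·L_0(x) = (3/2)x - 3
  10·L_1(x) = (5/2)x + 5
Adding term by term: 4x + 2

h(x) = 4x + 2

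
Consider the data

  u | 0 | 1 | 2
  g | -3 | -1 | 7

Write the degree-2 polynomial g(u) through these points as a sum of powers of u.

L_0(u) = (u - 1)(u - 2) / [2] = (1/2)u^2 - (3/2)u + 1
L_1(u) = u(u - 2) / [-1] = -u^2 + 2u
L_2(u) = u(u - 1) / [2] = (1/2)u^2 - (1/2)u
g(u) = (-3)·L_0 + (-1)·L_1 + 7·L_2
  (-3)·L_0(u) = -(3/2)u^2 + (9/2)u - 3
  (-1)·L_1(u) = u^2 - 2u
  7·L_2(u) = (7/2)u^2 - (7/2)u
Adding term by term: 3u^2 - u - 3

g(u) = 3u^2 - u - 3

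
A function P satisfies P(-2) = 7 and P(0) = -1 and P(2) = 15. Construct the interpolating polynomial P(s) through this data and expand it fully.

P(s) = 3s^2 + 2s - 1

L_0(s) = s(s - 2) / [8] = (1/8)s^2 - (1/4)s
L_1(s) = (s + 2)(s - 2) / [-4] = -(1/4)s^2 + 1
L_2(s) = (s + 2)s / [8] = (1/8)s^2 + (1/4)s
P(s) = 7·L_0 + (-1)·L_1 + 15·L_2
  7·L_0(s) = (7/8)s^2 - (7/4)s
  (-1)·L_1(s) = (1/4)s^2 - 1
  15·L_2(s) = (15/8)s^2 + (15/4)s
Adding term by term: 3s^2 + 2s - 1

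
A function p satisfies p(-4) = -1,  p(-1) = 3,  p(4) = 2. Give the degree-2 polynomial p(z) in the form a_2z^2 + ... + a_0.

p(z) = -(23/120)z^2 + (3/8)z + 107/30

Build the Lagrange basis polynomials:
L_0(z) = (z + 1)(z - 4) / [24] = (1/24)z^2 - (1/8)z - 1/6
L_1(z) = (z + 4)(z - 4) / [-15] = -(1/15)z^2 + 16/15
L_2(z) = (z + 4)(z + 1) / [40] = (1/40)z^2 + (1/8)z + 1/10
p(z) = (-1)·L_0 + 3·L_1 + 2·L_2
  (-1)·L_0(z) = -(1/24)z^2 + (1/8)z + 1/6
  3·L_1(z) = -(1/5)z^2 + 16/5
  2·L_2(z) = (1/20)z^2 + (1/4)z + 1/5
Adding term by term: -(23/120)z^2 + (3/8)z + 107/30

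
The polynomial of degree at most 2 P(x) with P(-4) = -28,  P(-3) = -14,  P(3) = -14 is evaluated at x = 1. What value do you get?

2

Using Newton's divided-difference form:
P[-4,-3] = (-14 - (-28)) / (-3 - (-4)) = 14
P[-3,3] = (-14 - (-14)) / (3 - (-3)) = 0
P[-4,-3,3] = (0 - 14) / (3 - (-4)) = -2
P(1) = -28 + 14·(5) + (-2)·(5)·(4) = 2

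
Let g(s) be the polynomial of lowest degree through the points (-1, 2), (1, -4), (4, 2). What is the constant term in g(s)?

Build the Lagrange basis polynomials:
L_0(s) = (s - 1)(s - 4) / [10] = (1/10)s^2 - (1/2)s + 2/5
L_1(s) = (s + 1)(s - 4) / [-6] = -(1/6)s^2 + (1/2)s + 2/3
L_2(s) = (s + 1)(s - 1) / [15] = (1/15)s^2 - 1/15
g(s) = 2·L_0 + (-4)·L_1 + 2·L_2
Only the constant term is needed; take it from each L_i and combine:
2·(2/5) + (-4)·(2/3) + 2·(-1/15) = -2

-2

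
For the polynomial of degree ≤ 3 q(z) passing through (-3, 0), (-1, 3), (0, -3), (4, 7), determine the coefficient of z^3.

3/5

Build the Lagrange basis polynomials:
L_0(z) = (z + 1)z(z - 4) / [-42] = -(1/42)z^3 + (1/14)z^2 + (2/21)z
L_1(z) = (z + 3)z(z - 4) / [10] = (1/10)z^3 - (1/10)z^2 - (6/5)z
L_2(z) = (z + 3)(z + 1)(z - 4) / [-12] = -(1/12)z^3 + (13/12)z + 1
L_3(z) = (z + 3)(z + 1)z / [140] = (1/140)z^3 + (1/35)z^2 + (3/140)z
q(z) = 0·L_0 + 3·L_1 + (-3)·L_2 + 7·L_3
Only the coefficient of z^3 is needed; take it from each L_i and combine:
0·(-1/42) + 3·(1/10) + (-3)·(-1/12) + 7·(1/140) = 3/5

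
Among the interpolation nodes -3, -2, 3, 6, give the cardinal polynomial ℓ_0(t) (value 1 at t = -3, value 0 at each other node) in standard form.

ℓ_0(t) = (t + 2)(t - 3)(t - 6) / [(-1)·(-6)·(-9)]
       = (t^3 - 7t^2 + 36) / (-54)

ℓ_0(t) = -(1/54)t^3 + (7/54)t^2 - 2/3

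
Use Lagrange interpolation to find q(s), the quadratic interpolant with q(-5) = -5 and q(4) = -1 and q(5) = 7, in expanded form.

q(s) = (34/45)s^2 + (6/5)s - 161/9

Build the Lagrange basis polynomials:
L_0(s) = (s - 4)(s - 5) / [90] = (1/90)s^2 - (1/10)s + 2/9
L_1(s) = (s + 5)(s - 5) / [-9] = -(1/9)s^2 + 25/9
L_2(s) = (s + 5)(s - 4) / [10] = (1/10)s^2 + (1/10)s - 2
q(s) = (-5)·L_0 + (-1)·L_1 + 7·L_2
  (-5)·L_0(s) = -(1/18)s^2 + (1/2)s - 10/9
  (-1)·L_1(s) = (1/9)s^2 - 25/9
  7·L_2(s) = (7/10)s^2 + (7/10)s - 14
Adding term by term: (34/45)s^2 + (6/5)s - 161/9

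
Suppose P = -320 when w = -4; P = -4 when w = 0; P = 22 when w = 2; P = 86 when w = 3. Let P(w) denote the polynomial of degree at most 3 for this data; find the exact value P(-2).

Using Newton's divided-difference form:
P[-4,0] = (-4 - (-320)) / (0 - (-4)) = 79
P[0,2] = (22 - (-4)) / (2 - 0) = 13
P[2,3] = (86 - 22) / (3 - 2) = 64
P[-4,0,2] = (13 - 79) / (2 - (-4)) = -11
P[0,2,3] = (64 - 13) / (3 - 0) = 17
P[-4,0,2,3] = (17 - (-11)) / (3 - (-4)) = 4
P(-2) = -320 + 79·(2) + (-11)·(2)·(-2) + 4·(2)·(-2)·(-4) = -54

-54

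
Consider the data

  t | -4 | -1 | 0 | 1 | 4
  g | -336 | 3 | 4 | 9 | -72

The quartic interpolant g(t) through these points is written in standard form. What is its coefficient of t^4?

-1

The leading coefficient equals the top divided difference g[-4,-1,0,1,4].
g[-4,-1] = (3 - (-336)) / (-1 - (-4)) = 113
g[-1,0] = (4 - 3) / (0 - (-1)) = 1
g[0,1] = (9 - 4) / (1 - 0) = 5
g[1,4] = (-72 - 9) / (4 - 1) = -27
g[-4,-1,0] = (1 - 113) / (0 - (-4)) = -28
g[-1,0,1] = (5 - 1) / (1 - (-1)) = 2
g[0,1,4] = (-27 - 5) / (4 - 0) = -8
g[-4,-1,0,1] = (2 - (-28)) / (1 - (-4)) = 6
g[-1,0,1,4] = (-8 - 2) / (4 - (-1)) = -2
g[-4,-1,0,1,4] = (-2 - 6) / (4 - (-4)) = -1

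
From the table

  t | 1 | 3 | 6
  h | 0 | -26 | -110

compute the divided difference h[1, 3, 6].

-3

h[1,3] = (-26 - 0) / (3 - 1) = -13
h[3,6] = (-110 - (-26)) / (6 - 3) = -28
h[1,3,6] = (-28 - (-13)) / (6 - 1) = -3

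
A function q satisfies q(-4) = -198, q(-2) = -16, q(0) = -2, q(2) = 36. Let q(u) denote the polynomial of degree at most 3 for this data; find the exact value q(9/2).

1639/4

Using Newton's divided-difference form:
q[-4,-2] = (-16 - (-198)) / (-2 - (-4)) = 91
q[-2,0] = (-2 - (-16)) / (0 - (-2)) = 7
q[0,2] = (36 - (-2)) / (2 - 0) = 19
q[-4,-2,0] = (7 - 91) / (0 - (-4)) = -21
q[-2,0,2] = (19 - 7) / (2 - (-2)) = 3
q[-4,-2,0,2] = (3 - (-21)) / (2 - (-4)) = 4
q(9/2) = -198 + 91·(17/2) + (-21)·(17/2)·(13/2) + 4·(17/2)·(13/2)·(9/2) = 1639/4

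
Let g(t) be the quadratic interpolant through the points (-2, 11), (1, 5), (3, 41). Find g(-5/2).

19

Evaluate each Lagrange basis at t = -5/2:
L_0(-5/2) = (-7/2)·(-11/2)/[(-3)·(-5)] = 77/60
L_1(-5/2) = (-1/2)·(-11/2)/[(3)·(-2)] = -11/24
L_2(-5/2) = (-1/2)·(-7/2)/[(5)·(2)] = 7/40
Sum: 11·(77/60) + 5·(-11/24) + 41·(7/40) = 19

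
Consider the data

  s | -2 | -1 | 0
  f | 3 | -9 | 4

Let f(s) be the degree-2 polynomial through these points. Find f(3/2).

563/8

Using Newton's divided-difference form:
f[-2,-1] = (-9 - 3) / (-1 - (-2)) = -12
f[-1,0] = (4 - (-9)) / (0 - (-1)) = 13
f[-2,-1,0] = (13 - (-12)) / (0 - (-2)) = 25/2
f(3/2) = 3 + (-12)·(7/2) + (25/2)·(7/2)·(5/2) = 563/8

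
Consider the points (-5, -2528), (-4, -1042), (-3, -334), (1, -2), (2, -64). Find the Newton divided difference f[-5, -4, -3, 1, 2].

-4

f[-5,-4] = (-1042 - (-2528)) / (-4 - (-5)) = 1486
f[-4,-3] = (-334 - (-1042)) / (-3 - (-4)) = 708
f[-3,1] = (-2 - (-334)) / (1 - (-3)) = 83
f[1,2] = (-64 - (-2)) / (2 - 1) = -62
f[-5,-4,-3] = (708 - 1486) / (-3 - (-5)) = -389
f[-4,-3,1] = (83 - 708) / (1 - (-4)) = -125
f[-3,1,2] = (-62 - 83) / (2 - (-3)) = -29
f[-5,-4,-3,1] = (-125 - (-389)) / (1 - (-5)) = 44
f[-4,-3,1,2] = (-29 - (-125)) / (2 - (-4)) = 16
f[-5,-4,-3,1,2] = (16 - 44) / (2 - (-5)) = -4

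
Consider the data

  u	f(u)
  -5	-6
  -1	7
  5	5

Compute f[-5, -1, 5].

f[-5,-1] = (7 - (-6)) / (-1 - (-5)) = 13/4
f[-1,5] = (5 - 7) / (5 - (-1)) = -1/3
f[-5,-1,5] = (-1/3 - 13/4) / (5 - (-5)) = -43/120

-43/120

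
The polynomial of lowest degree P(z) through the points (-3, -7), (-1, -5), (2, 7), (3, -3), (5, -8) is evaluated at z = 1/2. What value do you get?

4697/512

Using Newton's divided-difference form:
P[-3,-1] = (-5 - (-7)) / (-1 - (-3)) = 1
P[-1,2] = (7 - (-5)) / (2 - (-1)) = 4
P[2,3] = (-3 - 7) / (3 - 2) = -10
P[3,5] = (-8 - (-3)) / (5 - 3) = -5/2
P[-3,-1,2] = (4 - 1) / (2 - (-3)) = 3/5
P[-1,2,3] = (-10 - 4) / (3 - (-1)) = -7/2
P[2,3,5] = (-5/2 - (-10)) / (5 - 2) = 5/2
P[-3,-1,2,3] = (-7/2 - 3/5) / (3 - (-3)) = -41/60
P[-1,2,3,5] = (5/2 - (-7/2)) / (5 - (-1)) = 1
P[-3,-1,2,3,5] = (1 - (-41/60)) / (5 - (-3)) = 101/480
P(1/2) = -7 + 1·(7/2) + (3/5)·(7/2)·(3/2) + (-41/60)·(7/2)·(3/2)·(-3/2) + (101/480)·(7/2)·(3/2)·(-3/2)·(-5/2) = 4697/512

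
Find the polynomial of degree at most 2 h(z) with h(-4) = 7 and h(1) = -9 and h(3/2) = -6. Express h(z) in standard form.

h(z) = (92/55)z^2 + (20/11)z - 687/55

L_0(z) = (z - 1)(z - 3/2) / [55/2] = (2/55)z^2 - (1/11)z + 3/55
L_1(z) = (z + 4)(z - 3/2) / [-5/2] = -(2/5)z^2 - z + 12/5
L_2(z) = (z + 4)(z - 1) / [11/4] = (4/11)z^2 + (12/11)z - 16/11
h(z) = 7·L_0 + (-9)·L_1 + (-6)·L_2
  7·L_0(z) = (14/55)z^2 - (7/11)z + 21/55
  (-9)·L_1(z) = (18/5)z^2 + 9z - 108/5
  (-6)·L_2(z) = -(24/11)z^2 - (72/11)z + 96/11
Adding term by term: (92/55)z^2 + (20/11)z - 687/55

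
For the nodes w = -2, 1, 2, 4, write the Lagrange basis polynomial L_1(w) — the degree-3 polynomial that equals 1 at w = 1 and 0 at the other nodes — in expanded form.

L_1(w) = (1/9)w^3 - (4/9)w^2 - (4/9)w + 16/9

L_1(w) = (w + 2)(w - 2)(w - 4) / [(3)·(-1)·(-3)]
       = (w^3 - 4w^2 - 4w + 16) / (9)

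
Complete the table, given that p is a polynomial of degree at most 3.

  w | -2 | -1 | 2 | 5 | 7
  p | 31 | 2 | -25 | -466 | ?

-1310

The 4 known values determine p uniquely (degree ≤ 3).
Evaluate each Lagrange basis at w = 7:
L_0(7) = (8)·(5)·(2)/[(-1)·(-4)·(-7)] = -20/7
L_1(7) = (9)·(5)·(2)/[(1)·(-3)·(-6)] = 5
L_2(7) = (9)·(8)·(2)/[(4)·(3)·(-3)] = -4
L_3(7) = (9)·(8)·(5)/[(7)·(6)·(3)] = 20/7
Sum: 31·(-20/7) + 2·(5) + (-25)·(-4) + (-466)·(20/7) = -1310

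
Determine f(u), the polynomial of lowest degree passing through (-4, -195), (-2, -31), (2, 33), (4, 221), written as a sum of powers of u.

Newton's divided differences:
f[-4,-2] = (-31 - (-195)) / (-2 - (-4)) = 82
f[-2,2] = (33 - (-31)) / (2 - (-2)) = 16
f[2,4] = (221 - 33) / (4 - 2) = 94
f[-4,-2,2] = (16 - 82) / (2 - (-4)) = -11
f[-2,2,4] = (94 - 16) / (4 - (-2)) = 13
f[-4,-2,2,4] = (13 - (-11)) / (4 - (-4)) = 3
f(u) = -195 + 82·(u + 4) + (-11)·(u + 4)(u + 2) + 3·(u + 4)(u + 2)(u - 2)
Expanding: f(u) = 3u^3 + u^2 + 4u - 3

f(u) = 3u^3 + u^2 + 4u - 3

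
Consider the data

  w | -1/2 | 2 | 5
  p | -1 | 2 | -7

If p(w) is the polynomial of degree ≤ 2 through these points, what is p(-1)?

Using Newton's divided-difference form:
p[-1/2,2] = (2 - (-1)) / (2 - (-1/2)) = 6/5
p[2,5] = (-7 - 2) / (5 - 2) = -3
p[-1/2,2,5] = (-3 - 6/5) / (5 - (-1/2)) = -42/55
p(-1) = -1 + (6/5)·(-1/2) + (-42/55)·(-1/2)·(-3) = -151/55

-151/55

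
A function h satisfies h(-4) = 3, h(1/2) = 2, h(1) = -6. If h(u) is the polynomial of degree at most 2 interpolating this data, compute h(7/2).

-209/3

Using Newton's divided-difference form:
h[-4,1/2] = (2 - 3) / (1/2 - (-4)) = -2/9
h[1/2,1] = (-6 - 2) / (1 - 1/2) = -16
h[-4,1/2,1] = (-16 - (-2/9)) / (1 - (-4)) = -142/45
h(7/2) = 3 + (-2/9)·(15/2) + (-142/45)·(15/2)·(3) = -209/3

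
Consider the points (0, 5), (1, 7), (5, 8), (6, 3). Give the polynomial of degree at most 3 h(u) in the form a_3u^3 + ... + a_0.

h(u) = -(7/60)u^3 + (7/20)u^2 + (53/30)u + 5

L_0(u) = (u - 1)(u - 5)(u - 6) / [-30] = -(1/30)u^3 + (2/5)u^2 - (41/30)u + 1
L_1(u) = u(u - 5)(u - 6) / [20] = (1/20)u^3 - (11/20)u^2 + (3/2)u
L_2(u) = u(u - 1)(u - 6) / [-20] = -(1/20)u^3 + (7/20)u^2 - (3/10)u
L_3(u) = u(u - 1)(u - 5) / [30] = (1/30)u^3 - (1/5)u^2 + (1/6)u
h(u) = 5·L_0 + 7·L_1 + 8·L_2 + 3·L_3
  5·L_0(u) = -(1/6)u^3 + 2u^2 - (41/6)u + 5
  7·L_1(u) = (7/20)u^3 - (77/20)u^2 + (21/2)u
  8·L_2(u) = -(2/5)u^3 + (14/5)u^2 - (12/5)u
  3·L_3(u) = (1/10)u^3 - (3/5)u^2 + (1/2)u
Adding term by term: -(7/60)u^3 + (7/20)u^2 + (53/30)u + 5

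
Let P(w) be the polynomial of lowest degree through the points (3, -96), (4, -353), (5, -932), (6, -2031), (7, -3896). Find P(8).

L_0(8) = (4)·(3)·(2)·(1)/[(-1)·(-2)·(-3)·(-4)] = 1
L_1(8) = (5)·(3)·(2)·(1)/[(1)·(-1)·(-2)·(-3)] = -5
L_2(8) = (5)·(4)·(2)·(1)/[(2)·(1)·(-1)·(-2)] = 10
L_3(8) = (5)·(4)·(3)·(1)/[(3)·(2)·(1)·(-1)] = -10
L_4(8) = (5)·(4)·(3)·(2)/[(4)·(3)·(2)·(1)] = 5
Sum: (-96)·(1) + (-353)·(-5) + (-932)·(10) + (-2031)·(-10) + (-3896)·(5) = -6821

-6821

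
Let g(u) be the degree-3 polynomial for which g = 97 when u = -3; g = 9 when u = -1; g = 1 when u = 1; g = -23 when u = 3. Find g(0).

Using Newton's divided-difference form:
g[-3,-1] = (9 - 97) / (-1 - (-3)) = -44
g[-1,1] = (1 - 9) / (1 - (-1)) = -4
g[1,3] = (-23 - 1) / (3 - 1) = -12
g[-3,-1,1] = (-4 - (-44)) / (1 - (-3)) = 10
g[-1,1,3] = (-12 - (-4)) / (3 - (-1)) = -2
g[-3,-1,1,3] = (-2 - 10) / (3 - (-3)) = -2
g(0) = 97 + (-44)·(3) + 10·(3)·(1) + (-2)·(3)·(1)·(-1) = 1

1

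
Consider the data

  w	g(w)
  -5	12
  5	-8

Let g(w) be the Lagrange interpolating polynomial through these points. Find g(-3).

Evaluate each Lagrange basis at w = -3:
L_0(-3) = (-8)/[(-10)] = 4/5
L_1(-3) = (2)/[(10)] = 1/5
Sum: 12·(4/5) + (-8)·(1/5) = 8

8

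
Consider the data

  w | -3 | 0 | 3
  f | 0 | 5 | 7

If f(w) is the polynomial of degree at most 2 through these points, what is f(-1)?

11/3

Evaluate each Lagrange basis at w = -1:
L_0(-1) = (-1)·(-4)/[(-3)·(-6)] = 2/9
L_1(-1) = (2)·(-4)/[(3)·(-3)] = 8/9
L_2(-1) = (2)·(-1)/[(6)·(3)] = -1/9
Sum: 0 + 5·(8/9) + 7·(-1/9) = 11/3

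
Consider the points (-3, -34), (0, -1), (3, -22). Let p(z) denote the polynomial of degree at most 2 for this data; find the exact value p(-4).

Evaluate each Lagrange basis at z = -4:
L_0(-4) = (-4)·(-7)/[(-3)·(-6)] = 14/9
L_1(-4) = (-1)·(-7)/[(3)·(-3)] = -7/9
L_2(-4) = (-1)·(-4)/[(6)·(3)] = 2/9
Sum: (-34)·(14/9) + (-1)·(-7/9) + (-22)·(2/9) = -57

-57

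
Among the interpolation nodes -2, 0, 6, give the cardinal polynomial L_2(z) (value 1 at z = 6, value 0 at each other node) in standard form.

L_2(z) = (1/48)z^2 + (1/24)z

L_2(z) = (z + 2)z / [(8)·(6)]
       = (z^2 + 2z) / (48)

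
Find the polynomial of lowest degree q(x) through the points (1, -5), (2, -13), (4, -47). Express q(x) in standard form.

q(x) = -3x^2 + x - 3

L_0(x) = (x - 2)(x - 4) / [3] = (1/3)x^2 - 2x + 8/3
L_1(x) = (x - 1)(x - 4) / [-2] = -(1/2)x^2 + (5/2)x - 2
L_2(x) = (x - 1)(x - 2) / [6] = (1/6)x^2 - (1/2)x + 1/3
q(x) = (-5)·L_0 + (-13)·L_1 + (-47)·L_2
  (-5)·L_0(x) = -(5/3)x^2 + 10x - 40/3
  (-13)·L_1(x) = (13/2)x^2 - (65/2)x + 26
  (-47)·L_2(x) = -(47/6)x^2 + (47/2)x - 47/3
Adding term by term: -3x^2 + x - 3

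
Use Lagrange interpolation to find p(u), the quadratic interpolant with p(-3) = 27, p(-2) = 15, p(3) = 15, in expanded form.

p(u) = 2u^2 - 2u + 3

L_0(u) = (u + 2)(u - 3) / [6] = (1/6)u^2 - (1/6)u - 1
L_1(u) = (u + 3)(u - 3) / [-5] = -(1/5)u^2 + 9/5
L_2(u) = (u + 3)(u + 2) / [30] = (1/30)u^2 + (1/6)u + 1/5
p(u) = 27·L_0 + 15·L_1 + 15·L_2
  27·L_0(u) = (9/2)u^2 - (9/2)u - 27
  15·L_1(u) = -3u^2 + 27
  15·L_2(u) = (1/2)u^2 + (5/2)u + 3
Adding term by term: 2u^2 - 2u + 3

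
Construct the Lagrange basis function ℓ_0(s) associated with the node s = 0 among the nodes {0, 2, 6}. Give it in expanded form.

ℓ_0(s) = (1/12)s^2 - (2/3)s + 1

ℓ_0(s) = (s - 2)(s - 6) / [(-2)·(-6)]
       = (s^2 - 8s + 12) / (12)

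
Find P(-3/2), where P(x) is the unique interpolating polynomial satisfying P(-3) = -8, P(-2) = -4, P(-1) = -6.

-17/4

Using Newton's divided-difference form:
P[-3,-2] = (-4 - (-8)) / (-2 - (-3)) = 4
P[-2,-1] = (-6 - (-4)) / (-1 - (-2)) = -2
P[-3,-2,-1] = (-2 - 4) / (-1 - (-3)) = -3
P(-3/2) = -8 + 4·(3/2) + (-3)·(3/2)·(1/2) = -17/4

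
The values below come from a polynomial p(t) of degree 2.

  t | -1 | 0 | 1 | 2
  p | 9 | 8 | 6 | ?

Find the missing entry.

3

The 3 known values determine p uniquely (degree ≤ 2).
Evaluate each Lagrange basis at t = 2:
L_0(2) = (2)·(1)/[(-1)·(-2)] = 1
L_1(2) = (3)·(1)/[(1)·(-1)] = -3
L_2(2) = (3)·(2)/[(2)·(1)] = 3
Sum: 9·(1) + 8·(-3) + 6·(3) = 3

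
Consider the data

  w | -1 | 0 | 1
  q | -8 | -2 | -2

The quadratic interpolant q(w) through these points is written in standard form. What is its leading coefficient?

Build the Lagrange basis polynomials:
L_0(w) = w(w - 1) / [2] = (1/2)w^2 - (1/2)w
L_1(w) = (w + 1)(w - 1) / [-1] = -w^2 + 1
L_2(w) = (w + 1)w / [2] = (1/2)w^2 + (1/2)w
q(w) = (-8)·L_0 + (-2)·L_1 + (-2)·L_2
Only the coefficient of w^2 is needed; take it from each L_i and combine:
(-8)·(1/2) + (-2)·(-1) + (-2)·(1/2) = -3

-3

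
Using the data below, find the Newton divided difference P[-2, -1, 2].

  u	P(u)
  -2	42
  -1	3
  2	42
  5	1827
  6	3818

P[-2,-1] = (3 - 42) / (-1 - (-2)) = -39
P[-1,2] = (42 - 3) / (2 - (-1)) = 13
P[-2,-1,2] = (13 - (-39)) / (2 - (-2)) = 13

13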